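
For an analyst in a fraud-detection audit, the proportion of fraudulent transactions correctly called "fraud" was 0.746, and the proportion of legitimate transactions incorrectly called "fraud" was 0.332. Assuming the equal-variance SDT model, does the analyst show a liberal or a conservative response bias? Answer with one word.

z(H) = 0.662, z(FA) = -0.434
c = −½·(z(H) + z(FA)) = -0.114
c < 0 → liberal criterion (biased toward responding “yes”).

liberal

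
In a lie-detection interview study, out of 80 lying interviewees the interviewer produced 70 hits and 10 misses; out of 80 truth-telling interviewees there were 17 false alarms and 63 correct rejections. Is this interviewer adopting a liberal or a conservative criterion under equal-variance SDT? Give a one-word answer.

z(H) = 1.150, z(FA) = -0.798
c = −½·(z(H) + z(FA)) = -0.176
c < 0 → liberal criterion (biased toward responding “yes”).

liberal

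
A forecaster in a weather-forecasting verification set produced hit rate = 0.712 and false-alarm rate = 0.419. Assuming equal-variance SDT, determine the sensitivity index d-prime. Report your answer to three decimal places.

z(H) = 0.5592
z(FA) = -0.2045
d' = z(H) − z(FA) = 0.5592 − (-0.2045) = 0.7637

d-prime = 0.764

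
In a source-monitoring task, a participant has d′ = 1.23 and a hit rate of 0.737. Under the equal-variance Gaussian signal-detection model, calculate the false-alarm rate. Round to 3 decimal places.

z(hit rate) = z(0.737) = 0.6341
z(FA) = z(H) − d' = 0.6341 − 1.23 = -0.5959
false-alarm rate = Φ(-0.5959) = 0.2756

false-alarm rate = 0.276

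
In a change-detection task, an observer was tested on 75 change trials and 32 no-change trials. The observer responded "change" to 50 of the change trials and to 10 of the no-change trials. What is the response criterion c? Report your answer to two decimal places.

c = 0.03

H = 50/75 = 0.6667
FA = 10/32 = 0.3125
z(0.6667) = 0.431, z(0.3125) = -0.489
c = −½·[z(H) + z(FA)] = −0.5 × (0.431 + (-0.489)) = 0.029
c > 0: the observer has a conservative response bias.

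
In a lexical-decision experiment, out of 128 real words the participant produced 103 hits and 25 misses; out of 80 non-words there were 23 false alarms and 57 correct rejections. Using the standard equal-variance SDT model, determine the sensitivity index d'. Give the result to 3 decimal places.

d' = 1.419

H = 103/128 = 0.8047
FA = 23/80 = 0.2875
z(0.8047) = 0.8585, z(0.2875) = -0.5607
d' = z(H) − z(FA) = 0.8585 − (-0.5607) = 1.4192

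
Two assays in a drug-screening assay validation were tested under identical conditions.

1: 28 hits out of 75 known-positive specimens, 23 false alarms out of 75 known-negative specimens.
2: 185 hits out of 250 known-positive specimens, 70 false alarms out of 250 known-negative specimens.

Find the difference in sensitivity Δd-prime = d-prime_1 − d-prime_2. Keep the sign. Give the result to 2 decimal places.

Δd-prime = -1.04

1: z(0.3733) = -0.323, z(0.3067) = -0.505, d' = 0.182
2: z(0.7400) = 0.643, z(0.2800) = -0.583, d' = 1.226
Δd' = d'_1 − d'_2 = 0.182 − 1.226 = -1.044
2 has the higher sensitivity.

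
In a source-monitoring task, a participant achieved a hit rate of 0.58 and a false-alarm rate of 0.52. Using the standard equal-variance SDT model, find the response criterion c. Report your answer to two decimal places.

c = -0.13

z(0.58) = 0.2019, z(0.52) = 0.0502
c = −½·[z(H) + z(FA)] = −0.5 × (0.2019 + 0.0502) = -0.12605
c < 0: the participant has a liberal response bias.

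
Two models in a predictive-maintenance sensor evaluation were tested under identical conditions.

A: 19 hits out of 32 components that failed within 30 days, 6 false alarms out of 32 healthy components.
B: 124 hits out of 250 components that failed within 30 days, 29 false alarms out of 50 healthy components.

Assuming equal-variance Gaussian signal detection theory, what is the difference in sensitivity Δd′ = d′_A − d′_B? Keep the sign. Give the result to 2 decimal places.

A: z(0.5938) = 0.237, z(0.1875) = -0.887, d' = 1.124
B: z(0.4960) = -0.010, z(0.5800) = 0.202, d' = -0.212
Δd' = d'_A − d'_B = 1.124 − (-0.212) = 1.336
A has the higher sensitivity.

Δd′ = 1.34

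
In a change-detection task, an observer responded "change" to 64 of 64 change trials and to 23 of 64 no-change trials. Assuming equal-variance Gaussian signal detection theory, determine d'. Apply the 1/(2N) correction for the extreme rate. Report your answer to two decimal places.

The hit rate is 64/64 = 1, so apply the 1/(2N) correction: H → 1 − 1/(2·64) = 0.99219.
z(H) = z(0.99219) = 2.418
z(FA) = z(0.35938) = -0.360
d' = 2.418 − (-0.360) = 2.778

d' = 2.78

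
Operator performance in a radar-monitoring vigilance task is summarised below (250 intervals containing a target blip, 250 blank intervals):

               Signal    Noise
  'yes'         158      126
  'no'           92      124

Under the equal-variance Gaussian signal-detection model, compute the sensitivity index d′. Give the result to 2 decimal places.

d′ = 0.33

H = 158/250 = 0.6320
FA = 126/250 = 0.5040
z(H) = z(0.6320) = 0.337
z(FA) = z(0.5040) = 0.010
d' = z(H) − z(FA) = 0.337 − 0.010 = 0.327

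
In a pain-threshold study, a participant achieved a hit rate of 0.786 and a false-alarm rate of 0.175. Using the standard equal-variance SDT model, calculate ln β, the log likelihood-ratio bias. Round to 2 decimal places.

ln β = 0.12

Φ⁻¹(H) = Φ⁻¹(0.786) = 0.793
Φ⁻¹(FA) = Φ⁻¹(0.175) = -0.935
ln β = −½·[z(H)² − z(FA)²] = −0.5 × (0.629 − 0.874) = 0.1225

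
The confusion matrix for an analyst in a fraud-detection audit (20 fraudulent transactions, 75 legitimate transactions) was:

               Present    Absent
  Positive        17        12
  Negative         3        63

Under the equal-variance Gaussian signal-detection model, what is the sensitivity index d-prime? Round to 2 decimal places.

d-prime = 2.03

H = 17/20 = 0.8500
FA = 12/75 = 0.1600
z(0.8500) = 1.036, z(0.1600) = -0.994
d' = z(H) − z(FA) = 1.036 − (-0.994) = 2.030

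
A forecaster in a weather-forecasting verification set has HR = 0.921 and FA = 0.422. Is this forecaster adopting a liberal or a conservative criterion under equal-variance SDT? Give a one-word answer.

liberal

z(H) = 1.412, z(FA) = -0.197
c = −½·(z(H) + z(FA)) = -0.6075
c < 0 → liberal criterion (biased toward responding “yes”).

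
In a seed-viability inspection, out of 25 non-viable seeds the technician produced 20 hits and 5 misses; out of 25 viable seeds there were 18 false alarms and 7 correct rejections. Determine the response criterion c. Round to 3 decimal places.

H = 20/25 = 0.8000
FA = 18/25 = 0.7200
Φ⁻¹(H) = 0.8416
Φ⁻¹(FA) = 0.5828
c = −½·[z(H) + z(FA)] = −0.5 × (0.8416 + 0.5828) = -0.7122
c < 0: the technician has a liberal response bias.

c = -0.712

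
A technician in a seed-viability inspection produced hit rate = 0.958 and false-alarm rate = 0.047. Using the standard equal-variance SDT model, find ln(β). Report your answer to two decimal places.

z(H) = 1.728
z(FA) = -1.675
ln β = −½·[z(H)² − z(FA)²] = −0.5 × (2.986 − 2.806) = -0.090

ln β = -0.09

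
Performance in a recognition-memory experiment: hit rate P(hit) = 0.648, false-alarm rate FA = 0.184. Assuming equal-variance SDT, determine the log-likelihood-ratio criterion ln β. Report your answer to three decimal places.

z(H) = z(0.648) = 0.3799
z(FA) = z(0.184) = -0.9002
ln β = −½·[z(H)² − z(FA)²] = −0.5 × (0.1443 − 0.8104) = 0.33305

ln β = 0.333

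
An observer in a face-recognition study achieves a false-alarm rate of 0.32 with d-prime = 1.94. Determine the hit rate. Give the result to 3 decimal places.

z(false-alarm rate) = z(0.32) = -0.4677
z(H) = z(FA) + d' = -0.4677 + 1.94 = 1.4723
hit rate = Φ(1.4723) = 0.9295

hit rate = 0.930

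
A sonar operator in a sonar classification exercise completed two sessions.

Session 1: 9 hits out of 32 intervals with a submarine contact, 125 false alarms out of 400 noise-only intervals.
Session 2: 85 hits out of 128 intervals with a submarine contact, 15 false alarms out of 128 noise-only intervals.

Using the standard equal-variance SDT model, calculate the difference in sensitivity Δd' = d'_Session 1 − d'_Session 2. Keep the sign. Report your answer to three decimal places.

Δd' = -1.703

Session 1: z(0.2812) = -0.5793, z(0.3125) = -0.4888, d' = -0.0905
Session 2: z(0.6641) = 0.4237, z(0.1172) = -1.1891, d' = 1.6128
Δd' = d'_Session 1 − d'_Session 2 = -0.0905 − 1.6128 = -1.7033
Session 2 has the higher sensitivity.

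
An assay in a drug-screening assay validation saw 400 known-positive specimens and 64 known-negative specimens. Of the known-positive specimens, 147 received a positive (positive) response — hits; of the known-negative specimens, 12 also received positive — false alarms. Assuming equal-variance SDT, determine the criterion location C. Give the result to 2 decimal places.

C = 0.61

H = 147/400 = 0.3675
FA = 12/64 = 0.1875
z(0.3675) = -0.338, z(0.1875) = -0.887
c = −½·[z(H) + z(FA)] = −0.5 × (-0.338 + (-0.887)) = 0.6125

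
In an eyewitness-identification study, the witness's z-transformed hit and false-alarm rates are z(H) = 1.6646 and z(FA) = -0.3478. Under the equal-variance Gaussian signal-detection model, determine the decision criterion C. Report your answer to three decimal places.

C = -0.658

c = −½·[z(H) + z(FA)] = −½·(1.6646 + (-0.3478)) = -0.6584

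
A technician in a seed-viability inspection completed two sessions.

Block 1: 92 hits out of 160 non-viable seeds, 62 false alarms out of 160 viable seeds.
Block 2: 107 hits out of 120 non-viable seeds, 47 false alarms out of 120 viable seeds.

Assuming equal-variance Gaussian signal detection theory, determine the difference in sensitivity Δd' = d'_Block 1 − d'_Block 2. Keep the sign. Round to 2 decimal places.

Block 1: z(0.5750) = 0.189, z(0.3875) = -0.286, d' = 0.475
Block 2: z(0.8917) = 1.236, z(0.3917) = -0.275, d' = 1.511
Δd' = d'_Block 1 − d'_Block 2 = 0.475 − 1.511 = -1.036
Block 2 has the higher sensitivity.

Δd' = -1.04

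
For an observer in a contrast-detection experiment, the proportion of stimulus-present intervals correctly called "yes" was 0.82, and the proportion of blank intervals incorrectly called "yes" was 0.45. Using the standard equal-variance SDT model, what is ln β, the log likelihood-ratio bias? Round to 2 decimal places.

ln β = -0.41

z(0.82) = 0.915, z(0.45) = -0.126
ln β = −½·[z(H)² − z(FA)²] = −0.5 × (0.837 − 0.016) = -0.4105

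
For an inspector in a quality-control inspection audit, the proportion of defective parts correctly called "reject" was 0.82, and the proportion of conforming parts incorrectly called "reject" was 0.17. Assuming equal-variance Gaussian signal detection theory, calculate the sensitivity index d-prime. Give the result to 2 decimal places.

d-prime = 1.87

z(H) = z(0.82) = 0.915
z(FA) = z(0.17) = -0.954
d' = z(H) − z(FA) = 0.915 − (-0.954) = 1.869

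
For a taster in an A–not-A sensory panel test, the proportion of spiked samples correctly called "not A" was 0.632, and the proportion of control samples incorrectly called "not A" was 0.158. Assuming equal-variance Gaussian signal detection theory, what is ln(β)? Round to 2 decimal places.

Φ⁻¹(H) = Φ⁻¹(0.632) = 0.337
Φ⁻¹(FA) = Φ⁻¹(0.158) = -1.003
ln β = −½·[z(H)² − z(FA)²] = −0.5 × (0.114 − 1.006) = 0.446

ln β = 0.45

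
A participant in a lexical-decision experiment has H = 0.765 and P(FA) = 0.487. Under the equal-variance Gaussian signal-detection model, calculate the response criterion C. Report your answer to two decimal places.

C = -0.34

Φ⁻¹(H) = Φ⁻¹(0.765) = 0.7225
Φ⁻¹(FA) = Φ⁻¹(0.487) = -0.0326
c = −½·[z(H) + z(FA)] = −0.5 × (0.7225 + (-0.0326)) = -0.34495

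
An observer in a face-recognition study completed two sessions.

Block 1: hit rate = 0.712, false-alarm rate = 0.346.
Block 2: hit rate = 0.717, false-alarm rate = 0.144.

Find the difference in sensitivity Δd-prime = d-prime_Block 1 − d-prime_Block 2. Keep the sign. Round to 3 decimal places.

Block 1: z(0.712) = 0.5592, z(0.346) = -0.3961, d' = 0.9553
Block 2: z(0.717) = 0.5740, z(0.144) = -1.0625, d' = 1.6365
Δd' = d'_Block 1 − d'_Block 2 = 0.9553 − 1.6365 = -0.6812
Block 2 has the higher sensitivity.

Δd-prime = -0.681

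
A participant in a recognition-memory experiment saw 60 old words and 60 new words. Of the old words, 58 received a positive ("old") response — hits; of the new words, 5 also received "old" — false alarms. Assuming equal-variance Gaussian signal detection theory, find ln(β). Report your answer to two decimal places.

H = 58/60 = 0.9667
FA = 5/60 = 0.0833
z(0.9667) = 1.834, z(0.0833) = -1.383
ln β = −½·[z(H)² − z(FA)²] = −0.5 × (3.364 − 1.913) = -0.7255

ln β = -0.73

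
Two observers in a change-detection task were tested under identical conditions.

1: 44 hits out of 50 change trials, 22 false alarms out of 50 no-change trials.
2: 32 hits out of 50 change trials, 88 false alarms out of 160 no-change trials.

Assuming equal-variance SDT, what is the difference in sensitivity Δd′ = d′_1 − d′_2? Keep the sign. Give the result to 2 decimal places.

1: z(0.8800) = 1.175, z(0.4400) = -0.151, d' = 1.326
2: z(0.6400) = 0.358, z(0.5500) = 0.126, d' = 0.232
Δd' = d'_1 − d'_2 = 1.326 − 0.232 = 1.094
1 has the higher sensitivity.

Δd′ = 1.09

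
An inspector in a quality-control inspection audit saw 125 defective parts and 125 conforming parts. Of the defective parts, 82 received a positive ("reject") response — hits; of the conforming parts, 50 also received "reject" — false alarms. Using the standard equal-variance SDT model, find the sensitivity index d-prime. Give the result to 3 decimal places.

H = 82/125 = 0.6560
FA = 50/125 = 0.4000
z(0.6560) = 0.4016, z(0.4000) = -0.2533
d' = z(H) − z(FA) = 0.4016 − (-0.2533) = 0.6549

d-prime = 0.655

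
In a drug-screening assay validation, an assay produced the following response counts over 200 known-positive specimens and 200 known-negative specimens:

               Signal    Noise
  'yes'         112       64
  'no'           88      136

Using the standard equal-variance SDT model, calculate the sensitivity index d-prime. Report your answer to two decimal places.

H = 112/200 = 0.5600
FA = 64/200 = 0.3200
z(0.5600) = 0.1510, z(0.3200) = -0.4677
d' = z(H) − z(FA) = 0.1510 − (-0.4677) = 0.6187

d-prime = 0.62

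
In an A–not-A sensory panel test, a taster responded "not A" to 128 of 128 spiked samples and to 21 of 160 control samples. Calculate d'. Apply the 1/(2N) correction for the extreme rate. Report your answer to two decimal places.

The hit rate is 128/128 = 1, so apply the 1/(2N) correction: H → 1 − 1/(2·128) = 0.99609.
z(H) = z(0.99609) = 2.660
z(FA) = z(0.13125) = -1.121
d' = 2.660 − (-1.121) = 3.781

d' = 3.78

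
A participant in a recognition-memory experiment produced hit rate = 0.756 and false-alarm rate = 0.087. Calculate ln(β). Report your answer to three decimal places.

Φ⁻¹(0.756) = 0.6935, Φ⁻¹(0.087) = -1.3595
ln β = −½·[z(H)² − z(FA)²] = −0.5 × (0.4809 − 1.8482) = 0.68365

ln β = 0.684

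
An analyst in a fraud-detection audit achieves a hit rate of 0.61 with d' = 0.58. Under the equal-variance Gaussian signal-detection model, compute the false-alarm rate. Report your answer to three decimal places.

z(hit rate) = z(0.61) = 0.2793
z(FA) = z(H) − d' = 0.2793 − 0.58 = -0.3007
false-alarm rate = Φ(-0.3007) = 0.3818

false-alarm rate = 0.382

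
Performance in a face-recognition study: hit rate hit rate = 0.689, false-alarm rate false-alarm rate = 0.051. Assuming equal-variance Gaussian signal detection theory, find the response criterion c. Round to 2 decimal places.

c = 0.57

z(0.689) = 0.493, z(0.051) = -1.635
c = −½·[z(H) + z(FA)] = −0.5 × (0.493 + (-1.635)) = 0.571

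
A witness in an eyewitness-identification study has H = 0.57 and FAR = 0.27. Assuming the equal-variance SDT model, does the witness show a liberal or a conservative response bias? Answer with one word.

z(H) = 0.176, z(FA) = -0.613
c = −½·(z(H) + z(FA)) = 0.2185
c > 0 → conservative criterion (biased toward responding “no”).

conservative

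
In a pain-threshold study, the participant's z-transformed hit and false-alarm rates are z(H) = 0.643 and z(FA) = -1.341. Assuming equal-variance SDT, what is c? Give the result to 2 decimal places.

c = 0.35

c = −½·[z(H) + z(FA)] = −½·(0.643 + (-1.341)) = 0.349
c > 0: the participant has a conservative response bias.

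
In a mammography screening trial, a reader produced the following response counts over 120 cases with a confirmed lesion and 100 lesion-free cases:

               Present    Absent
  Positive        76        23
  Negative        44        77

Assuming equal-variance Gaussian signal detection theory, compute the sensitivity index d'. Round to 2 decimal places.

H = 76/120 = 0.6333
FA = 23/100 = 0.2300
z(H) = z(0.6333) = 0.3406
z(FA) = z(0.2300) = -0.7388
d' = z(H) − z(FA) = 0.3406 − (-0.7388) = 1.0794

d' = 1.08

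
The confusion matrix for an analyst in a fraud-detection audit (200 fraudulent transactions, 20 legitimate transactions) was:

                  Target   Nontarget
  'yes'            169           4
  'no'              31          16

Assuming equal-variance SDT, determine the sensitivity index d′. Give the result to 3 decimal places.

d′ = 1.857

H = 169/200 = 0.8450
FA = 4/20 = 0.2000
Φ⁻¹(H) = Φ⁻¹(0.8450) = 1.0152
Φ⁻¹(FA) = Φ⁻¹(0.2000) = -0.8416
d' = z(H) − z(FA) = 1.0152 − (-0.8416) = 1.8568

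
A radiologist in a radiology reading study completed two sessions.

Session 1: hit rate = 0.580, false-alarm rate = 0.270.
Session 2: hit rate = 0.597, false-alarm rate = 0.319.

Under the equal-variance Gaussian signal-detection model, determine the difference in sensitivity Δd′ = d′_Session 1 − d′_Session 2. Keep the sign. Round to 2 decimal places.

Session 1: z(0.580) = 0.202, z(0.270) = -0.613, d' = 0.815
Session 2: z(0.597) = 0.246, z(0.319) = -0.470, d' = 0.716
Δd' = d'_Session 1 − d'_Session 2 = 0.815 − 0.716 = 0.099
Session 1 has the higher sensitivity.

Δd′ = 0.10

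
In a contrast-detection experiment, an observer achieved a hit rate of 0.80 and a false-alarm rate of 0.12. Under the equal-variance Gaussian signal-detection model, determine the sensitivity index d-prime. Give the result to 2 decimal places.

d-prime = 2.02

z(0.80) = 0.842, z(0.12) = -1.175
d' = z(H) − z(FA) = 0.842 − (-1.175) = 2.017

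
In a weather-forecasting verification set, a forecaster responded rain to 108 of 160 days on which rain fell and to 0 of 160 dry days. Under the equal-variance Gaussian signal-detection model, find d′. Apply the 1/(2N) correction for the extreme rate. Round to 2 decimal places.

d′ = 3.19

The false-alarm rate is 0/160 = 0, so apply the 1/(2N) correction: FA → 1/(2·160) = 0.00313.
z(H) = z(0.67500) = 0.454
z(FA) = z(0.00313) = -2.734
d' = 0.454 − (-2.734) = 3.188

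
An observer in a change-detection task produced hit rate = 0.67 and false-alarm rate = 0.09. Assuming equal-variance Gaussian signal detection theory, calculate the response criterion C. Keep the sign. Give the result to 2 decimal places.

z(H) = z(0.67) = 0.4399
z(FA) = z(0.09) = -1.3408
c = −½·[z(H) + z(FA)] = −0.5 × (0.4399 + (-1.3408)) = 0.45045
c > 0: the observer has a conservative response bias.

C = 0.45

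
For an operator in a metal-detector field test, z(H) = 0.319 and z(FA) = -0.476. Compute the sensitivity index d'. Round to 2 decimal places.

d' = 0.80

d' = z(H) − z(FA) = 0.319 − (-0.476) = 0.795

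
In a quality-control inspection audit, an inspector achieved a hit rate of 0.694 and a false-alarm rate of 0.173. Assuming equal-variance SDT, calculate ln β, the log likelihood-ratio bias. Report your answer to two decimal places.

ln β = 0.32

Φ⁻¹(0.694) = 0.507, Φ⁻¹(0.173) = -0.942
ln β = −½·[z(H)² − z(FA)²] = −0.5 × (0.257 − 0.887) = 0.315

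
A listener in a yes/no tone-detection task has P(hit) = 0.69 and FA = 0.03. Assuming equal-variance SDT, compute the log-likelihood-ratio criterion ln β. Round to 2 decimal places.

ln β = 1.65

z(H) = 0.496
z(FA) = -1.881
ln β = −½·[z(H)² − z(FA)²] = −0.5 × (0.246 − 3.538) = 1.646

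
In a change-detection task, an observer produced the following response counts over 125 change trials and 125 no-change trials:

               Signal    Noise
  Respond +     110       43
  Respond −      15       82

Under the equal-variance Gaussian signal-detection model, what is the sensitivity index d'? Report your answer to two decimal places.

d' = 1.58

H = 110/125 = 0.8800
FA = 43/125 = 0.3440
Φ⁻¹(H) = Φ⁻¹(0.8800) = 1.1750
Φ⁻¹(FA) = Φ⁻¹(0.3440) = -0.4016
d' = z(H) − z(FA) = 1.1750 − (-0.4016) = 1.5766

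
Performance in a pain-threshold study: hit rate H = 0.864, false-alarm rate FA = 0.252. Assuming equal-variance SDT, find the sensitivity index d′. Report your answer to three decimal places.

z(0.864) = 1.0985, z(0.252) = -0.6682
d' = z(H) − z(FA) = 1.0985 − (-0.6682) = 1.7667

d′ = 1.767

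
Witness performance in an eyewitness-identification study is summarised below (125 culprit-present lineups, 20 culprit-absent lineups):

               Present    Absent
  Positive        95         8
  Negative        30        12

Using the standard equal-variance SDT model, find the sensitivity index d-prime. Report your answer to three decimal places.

d-prime = 0.960

H = 95/125 = 0.7600
FA = 8/20 = 0.4000
z(0.7600) = 0.7063, z(0.4000) = -0.2533
d' = z(H) − z(FA) = 0.7063 − (-0.2533) = 0.9596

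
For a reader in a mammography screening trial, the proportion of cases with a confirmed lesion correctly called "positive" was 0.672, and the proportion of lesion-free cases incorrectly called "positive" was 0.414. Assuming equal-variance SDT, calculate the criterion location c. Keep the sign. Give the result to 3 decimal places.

z(H) = z(0.672) = 0.4454
z(FA) = z(0.414) = -0.2173
c = −½·[z(H) + z(FA)] = −0.5 × (0.4454 + (-0.2173)) = -0.11405

c = -0.114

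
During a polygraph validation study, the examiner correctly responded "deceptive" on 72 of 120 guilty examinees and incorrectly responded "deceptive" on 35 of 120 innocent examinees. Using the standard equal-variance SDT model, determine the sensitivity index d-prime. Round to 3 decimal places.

d-prime = 0.802

H = 72/120 = 0.6000
FA = 35/120 = 0.2917
z(H) = 0.2533
z(FA) = -0.5484
d' = z(H) − z(FA) = 0.2533 − (-0.5484) = 0.8017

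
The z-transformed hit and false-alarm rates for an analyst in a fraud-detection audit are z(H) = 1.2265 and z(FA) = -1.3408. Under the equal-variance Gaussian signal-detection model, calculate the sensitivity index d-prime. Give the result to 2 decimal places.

d-prime = 2.57

d' = z(H) − z(FA) = 1.2265 − (-1.3408) = 2.5673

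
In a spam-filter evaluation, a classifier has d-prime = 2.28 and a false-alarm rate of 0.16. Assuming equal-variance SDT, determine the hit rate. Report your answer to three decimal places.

hit rate = 0.901

z(false-alarm rate) = z(0.16) = -0.9945
z(H) = z(FA) + d' = -0.9945 + 2.28 = 1.2855
hit rate = Φ(1.2855) = 0.9007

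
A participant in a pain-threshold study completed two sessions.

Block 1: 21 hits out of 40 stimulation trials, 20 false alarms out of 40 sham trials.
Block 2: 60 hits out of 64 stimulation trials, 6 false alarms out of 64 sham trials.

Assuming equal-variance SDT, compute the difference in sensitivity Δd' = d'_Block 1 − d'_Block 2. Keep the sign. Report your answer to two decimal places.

Δd' = -2.79

Block 1: z(0.5250) = 0.063, z(0.5000) = 0.000, d' = 0.063
Block 2: z(0.9375) = 1.534, z(0.0938) = -1.318, d' = 2.852
Δd' = d'_Block 1 − d'_Block 2 = 0.063 − 2.852 = -2.789
Block 2 has the higher sensitivity.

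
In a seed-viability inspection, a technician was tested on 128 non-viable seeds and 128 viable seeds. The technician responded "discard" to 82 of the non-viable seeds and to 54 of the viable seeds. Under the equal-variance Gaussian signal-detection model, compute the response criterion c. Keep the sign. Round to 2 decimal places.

H = 82/128 = 0.6406
FA = 54/128 = 0.4219
z(H) = z(0.6406) = 0.360
z(FA) = z(0.4219) = -0.197
c = −½·[z(H) + z(FA)] = −0.5 × (0.360 + (-0.197)) = -0.0815

c = -0.08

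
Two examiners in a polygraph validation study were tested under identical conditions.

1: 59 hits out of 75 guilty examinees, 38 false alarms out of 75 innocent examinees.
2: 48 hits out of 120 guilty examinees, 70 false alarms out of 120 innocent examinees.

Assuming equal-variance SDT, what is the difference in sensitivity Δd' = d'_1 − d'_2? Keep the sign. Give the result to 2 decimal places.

1: z(0.7867) = 0.795, z(0.5067) = 0.017, d' = 0.778
2: z(0.4000) = -0.253, z(0.5833) = 0.210, d' = -0.463
Δd' = d'_1 − d'_2 = 0.778 − (-0.463) = 1.241
1 has the higher sensitivity.

Δd' = 1.24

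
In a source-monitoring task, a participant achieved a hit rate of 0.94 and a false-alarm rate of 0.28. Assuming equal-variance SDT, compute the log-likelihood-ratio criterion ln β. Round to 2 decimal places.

ln β = -1.04

z(H) = z(0.94) = 1.555
z(FA) = z(0.28) = -0.583
ln β = −½·[z(H)² − z(FA)²] = −0.5 × (2.418 − 0.340) = -1.039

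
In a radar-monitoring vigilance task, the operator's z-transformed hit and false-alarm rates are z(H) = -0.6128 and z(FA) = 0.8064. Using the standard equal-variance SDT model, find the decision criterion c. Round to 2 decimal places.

c = −½·[z(H) + z(FA)] = −½·(-0.6128 + 0.8064) = -0.0968

c = -0.10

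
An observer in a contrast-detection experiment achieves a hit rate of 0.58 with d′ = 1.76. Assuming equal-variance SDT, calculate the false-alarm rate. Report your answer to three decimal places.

false-alarm rate = 0.060

z(hit rate) = z(0.58) = 0.2019
z(FA) = z(H) − d' = 0.2019 − 1.76 = -1.5581
false-alarm rate = Φ(-1.5581) = 0.0596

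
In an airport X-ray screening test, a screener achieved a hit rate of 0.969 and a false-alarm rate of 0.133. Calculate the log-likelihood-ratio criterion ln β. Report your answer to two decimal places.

Φ⁻¹(0.969) = 1.866, Φ⁻¹(0.133) = -1.112
ln β = −½·[z(H)² − z(FA)²] = −0.5 × (3.482 − 1.237) = -1.1225

ln β = -1.12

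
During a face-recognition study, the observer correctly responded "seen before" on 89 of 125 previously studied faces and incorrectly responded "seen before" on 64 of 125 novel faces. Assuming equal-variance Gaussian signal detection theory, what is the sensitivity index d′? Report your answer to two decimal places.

d′ = 0.53

H = 89/125 = 0.7120
FA = 64/125 = 0.5120
z(H) = 0.5592
z(FA) = 0.0301
d' = z(H) − z(FA) = 0.5592 − 0.0301 = 0.5291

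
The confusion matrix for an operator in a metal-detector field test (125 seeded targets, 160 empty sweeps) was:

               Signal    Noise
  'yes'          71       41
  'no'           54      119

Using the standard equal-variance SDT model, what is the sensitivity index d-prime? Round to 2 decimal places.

d-prime = 0.83

H = 71/125 = 0.5680
FA = 41/160 = 0.2562
Φ⁻¹(H) = Φ⁻¹(0.5680) = 0.1713
Φ⁻¹(FA) = Φ⁻¹(0.2562) = -0.6551
d' = z(H) − z(FA) = 0.1713 − (-0.6551) = 0.8264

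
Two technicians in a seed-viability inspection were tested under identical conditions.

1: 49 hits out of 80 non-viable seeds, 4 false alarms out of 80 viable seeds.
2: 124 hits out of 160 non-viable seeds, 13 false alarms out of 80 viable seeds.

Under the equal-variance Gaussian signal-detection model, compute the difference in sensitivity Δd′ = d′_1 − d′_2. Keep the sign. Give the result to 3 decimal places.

Δd′ = 0.191

1: z(0.6125) = 0.2858, z(0.0500) = -1.6449, d' = 1.9307
2: z(0.7750) = 0.7554, z(0.1625) = -0.9842, d' = 1.7396
Δd' = d'_1 − d'_2 = 1.9307 − 1.7396 = 0.1911
1 has the higher sensitivity.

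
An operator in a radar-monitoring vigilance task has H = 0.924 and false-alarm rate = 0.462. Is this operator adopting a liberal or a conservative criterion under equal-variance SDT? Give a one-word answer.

z(H) = 1.433, z(FA) = -0.095
c = −½·(z(H) + z(FA)) = -0.669
c < 0 → liberal criterion (biased toward responding “yes”).

liberal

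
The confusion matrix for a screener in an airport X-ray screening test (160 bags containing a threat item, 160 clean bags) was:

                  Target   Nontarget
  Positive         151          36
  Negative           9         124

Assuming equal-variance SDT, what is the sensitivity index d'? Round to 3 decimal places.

d' = 2.342

H = 151/160 = 0.9437
FA = 36/160 = 0.2250
Φ⁻¹(0.9437) = 1.5866, Φ⁻¹(0.2250) = -0.7554
d' = z(H) − z(FA) = 1.5866 − (-0.7554) = 2.3420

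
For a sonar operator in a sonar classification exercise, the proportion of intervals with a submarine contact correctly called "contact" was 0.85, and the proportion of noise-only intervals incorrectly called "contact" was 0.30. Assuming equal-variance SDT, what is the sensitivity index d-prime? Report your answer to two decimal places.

z(0.85) = 1.0364, z(0.30) = -0.5244
d' = z(H) − z(FA) = 1.0364 − (-0.5244) = 1.5608

d-prime = 1.56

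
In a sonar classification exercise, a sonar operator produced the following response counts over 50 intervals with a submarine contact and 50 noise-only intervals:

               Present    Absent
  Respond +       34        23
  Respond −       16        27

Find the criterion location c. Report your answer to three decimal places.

H = 34/50 = 0.6800
FA = 23/50 = 0.4600
Φ⁻¹(0.6800) = 0.4677, Φ⁻¹(0.4600) = -0.1004
c = −½·[z(H) + z(FA)] = −0.5 × (0.4677 + (-0.1004)) = -0.18365
c < 0: the sonar operator has a liberal response bias.

c = -0.184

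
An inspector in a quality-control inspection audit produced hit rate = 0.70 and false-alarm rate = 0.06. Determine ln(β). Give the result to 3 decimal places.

ln β = 1.071

z(H) = z(0.70) = 0.5244
z(FA) = z(0.06) = -1.5548
ln β = −½·[z(H)² − z(FA)²] = −0.5 × (0.2750 − 2.4174) = 1.0712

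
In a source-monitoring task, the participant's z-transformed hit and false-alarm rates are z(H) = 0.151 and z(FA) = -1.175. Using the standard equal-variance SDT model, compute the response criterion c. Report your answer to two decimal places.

c = 0.51

c = −½·[z(H) + z(FA)] = −½·(0.151 + (-1.175)) = 0.512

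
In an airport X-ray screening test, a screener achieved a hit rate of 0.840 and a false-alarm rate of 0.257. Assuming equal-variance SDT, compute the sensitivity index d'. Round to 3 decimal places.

z(H) = 0.9945
z(FA) = -0.6526
d' = z(H) − z(FA) = 0.9945 − (-0.6526) = 1.6471

d' = 1.647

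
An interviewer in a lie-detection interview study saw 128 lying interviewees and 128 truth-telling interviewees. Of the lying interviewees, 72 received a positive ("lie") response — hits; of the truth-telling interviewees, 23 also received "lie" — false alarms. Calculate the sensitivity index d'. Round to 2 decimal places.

H = 72/128 = 0.5625
FA = 23/128 = 0.1797
Φ⁻¹(H) = 0.1573
Φ⁻¹(FA) = -0.9165
d' = z(H) − z(FA) = 0.1573 − (-0.9165) = 1.0738

d' = 1.07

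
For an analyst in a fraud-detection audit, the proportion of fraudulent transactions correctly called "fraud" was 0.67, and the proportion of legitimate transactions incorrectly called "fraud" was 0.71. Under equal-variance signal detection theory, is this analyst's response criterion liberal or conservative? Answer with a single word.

liberal

z(H) = 0.440, z(FA) = 0.553
c = −½·(z(H) + z(FA)) = -0.4965
c < 0 → liberal criterion (biased toward responding “yes”).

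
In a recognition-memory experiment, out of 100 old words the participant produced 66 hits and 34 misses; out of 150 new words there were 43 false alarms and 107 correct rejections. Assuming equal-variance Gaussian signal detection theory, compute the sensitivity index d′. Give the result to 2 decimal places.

H = 66/100 = 0.6600
FA = 43/150 = 0.2867
z(0.6600) = 0.412, z(0.2867) = -0.563
d' = z(H) − z(FA) = 0.412 − (-0.563) = 0.975

d′ = 0.98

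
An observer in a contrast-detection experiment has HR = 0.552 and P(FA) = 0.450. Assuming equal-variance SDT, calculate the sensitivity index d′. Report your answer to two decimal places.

z(0.552) = 0.131, z(0.450) = -0.126
d' = z(H) − z(FA) = 0.131 − (-0.126) = 0.257

d′ = 0.26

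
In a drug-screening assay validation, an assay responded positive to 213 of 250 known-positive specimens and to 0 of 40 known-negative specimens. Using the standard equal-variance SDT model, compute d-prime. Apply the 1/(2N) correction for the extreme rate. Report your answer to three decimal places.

d-prime = 3.286

The false-alarm rate is 0/40 = 0, so apply the 1/(2N) correction: FA → 1/(2·40) = 0.01250.
z(H) = z(0.85200) = 1.0450
z(FA) = z(0.01250) = -2.2414
d' = 1.0450 − (-2.2414) = 3.2864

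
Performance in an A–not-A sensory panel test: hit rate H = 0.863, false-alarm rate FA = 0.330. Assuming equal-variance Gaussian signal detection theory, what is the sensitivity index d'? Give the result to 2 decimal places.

z(H) = 1.094
z(FA) = -0.440
d' = z(H) − z(FA) = 1.094 − (-0.440) = 1.534

d' = 1.53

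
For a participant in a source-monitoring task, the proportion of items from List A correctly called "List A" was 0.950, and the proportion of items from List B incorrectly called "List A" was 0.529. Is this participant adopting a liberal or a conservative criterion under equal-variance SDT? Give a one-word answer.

liberal

z(H) = 1.645, z(FA) = 0.073
c = −½·(z(H) + z(FA)) = -0.859
c < 0 → liberal criterion (biased toward responding “yes”).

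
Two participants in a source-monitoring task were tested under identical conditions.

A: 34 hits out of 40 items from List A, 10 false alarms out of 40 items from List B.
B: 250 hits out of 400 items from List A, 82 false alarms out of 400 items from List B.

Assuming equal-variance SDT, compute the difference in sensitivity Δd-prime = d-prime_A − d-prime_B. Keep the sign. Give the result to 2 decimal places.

A: z(0.8500) = 1.036, z(0.2500) = -0.674, d' = 1.710
B: z(0.6250) = 0.319, z(0.2050) = -0.824, d' = 1.143
Δd' = d'_A − d'_B = 1.710 − 1.143 = 0.567
A has the higher sensitivity.

Δd-prime = 0.57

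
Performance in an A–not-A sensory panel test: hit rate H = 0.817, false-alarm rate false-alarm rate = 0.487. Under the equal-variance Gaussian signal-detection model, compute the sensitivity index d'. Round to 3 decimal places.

d' = 0.937

Φ⁻¹(0.817) = 0.9040, Φ⁻¹(0.487) = -0.0326
d' = z(H) − z(FA) = 0.9040 − (-0.0326) = 0.9366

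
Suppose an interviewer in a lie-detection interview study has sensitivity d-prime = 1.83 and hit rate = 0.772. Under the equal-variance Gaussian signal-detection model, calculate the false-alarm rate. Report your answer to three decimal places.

z(hit rate) = z(0.772) = 0.7454
z(FA) = z(H) − d' = 0.7454 − 1.83 = -1.0846
false-alarm rate = Φ(-1.0846) = 0.1390

false-alarm rate = 0.139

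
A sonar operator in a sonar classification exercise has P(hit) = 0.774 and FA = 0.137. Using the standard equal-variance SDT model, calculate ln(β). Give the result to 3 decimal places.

ln β = 0.315

z(H) = z(0.774) = 0.7521
z(FA) = z(0.137) = -1.0939
ln β = −½·[z(H)² − z(FA)²] = −0.5 × (0.5657 − 1.1966) = 0.31545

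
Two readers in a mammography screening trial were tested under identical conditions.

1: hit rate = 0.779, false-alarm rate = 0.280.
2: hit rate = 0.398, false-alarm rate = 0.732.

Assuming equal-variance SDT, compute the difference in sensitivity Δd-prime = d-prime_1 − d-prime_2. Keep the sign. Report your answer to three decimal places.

1: z(0.779) = 0.7688, z(0.280) = -0.5828, d' = 1.3516
2: z(0.398) = -0.2585, z(0.732) = 0.6189, d' = -0.8774
Δd' = d'_1 − d'_2 = 1.3516 − (-0.8774) = 2.2290
1 has the higher sensitivity.

Δd-prime = 2.229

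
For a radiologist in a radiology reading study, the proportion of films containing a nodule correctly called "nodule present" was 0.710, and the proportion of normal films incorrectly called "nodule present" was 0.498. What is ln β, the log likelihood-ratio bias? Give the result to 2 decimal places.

z(0.710) = 0.553, z(0.498) = -0.005
ln β = −½·[z(H)² − z(FA)²] = −0.5 × (0.306 − 0.000) = -0.153

ln β = -0.15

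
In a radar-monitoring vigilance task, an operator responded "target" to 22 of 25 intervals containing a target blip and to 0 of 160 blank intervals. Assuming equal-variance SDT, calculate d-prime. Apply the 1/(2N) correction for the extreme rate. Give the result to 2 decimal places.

The false-alarm rate is 0/160 = 0, so apply the 1/(2N) correction: FA → 1/(2·160) = 0.00313.
z(H) = z(0.88000) = 1.175
z(FA) = z(0.00313) = -2.734
d' = 1.175 − (-2.734) = 3.909

d-prime = 3.91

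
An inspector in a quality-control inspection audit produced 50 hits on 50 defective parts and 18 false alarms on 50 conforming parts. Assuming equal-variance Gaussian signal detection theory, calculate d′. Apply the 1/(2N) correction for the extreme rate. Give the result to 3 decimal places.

d′ = 2.685

The hit rate is 50/50 = 1, so apply the 1/(2N) correction: H → 1 − 1/(2·50) = 0.99000.
z(H) = z(0.99000) = 2.3263
z(FA) = z(0.36000) = -0.3585
d' = 2.3263 − (-0.3585) = 2.6848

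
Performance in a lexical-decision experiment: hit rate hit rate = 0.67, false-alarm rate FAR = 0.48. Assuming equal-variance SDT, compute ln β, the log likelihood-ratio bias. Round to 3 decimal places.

ln β = -0.096

Φ⁻¹(H) = Φ⁻¹(0.67) = 0.4399
Φ⁻¹(FA) = Φ⁻¹(0.48) = -0.0502
ln β = −½·[z(H)² − z(FA)²] = −0.5 × (0.1935 − 0.0025) = -0.0955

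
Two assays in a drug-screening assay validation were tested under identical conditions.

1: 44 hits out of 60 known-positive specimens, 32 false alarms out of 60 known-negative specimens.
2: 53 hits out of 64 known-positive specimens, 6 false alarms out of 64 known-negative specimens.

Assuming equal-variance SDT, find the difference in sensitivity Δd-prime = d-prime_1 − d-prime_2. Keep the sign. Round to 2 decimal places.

Δd-prime = -1.73

1: z(0.7333) = 0.623, z(0.5333) = 0.084, d' = 0.539
2: z(0.8281) = 0.947, z(0.0938) = -1.318, d' = 2.265
Δd' = d'_1 − d'_2 = 0.539 − 2.265 = -1.726
2 has the higher sensitivity.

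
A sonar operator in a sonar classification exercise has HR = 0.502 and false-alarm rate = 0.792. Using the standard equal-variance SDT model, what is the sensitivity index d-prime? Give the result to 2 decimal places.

Φ⁻¹(H) = Φ⁻¹(0.502) = 0.0050
Φ⁻¹(FA) = Φ⁻¹(0.792) = 0.8134
d' = z(H) − z(FA) = 0.0050 − 0.8134 = -0.8084

d-prime = -0.81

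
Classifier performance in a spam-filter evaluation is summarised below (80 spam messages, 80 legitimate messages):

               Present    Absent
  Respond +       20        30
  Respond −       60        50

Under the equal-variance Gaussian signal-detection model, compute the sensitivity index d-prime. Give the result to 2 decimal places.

H = 20/80 = 0.2500
FA = 30/80 = 0.3750
z(H) = -0.6745
z(FA) = -0.3186
d' = z(H) − z(FA) = -0.6745 − (-0.3186) = -0.3559

d-prime = -0.36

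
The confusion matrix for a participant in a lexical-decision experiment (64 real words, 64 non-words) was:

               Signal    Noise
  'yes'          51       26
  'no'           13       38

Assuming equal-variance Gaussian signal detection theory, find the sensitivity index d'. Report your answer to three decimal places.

H = 51/64 = 0.7969
FA = 26/64 = 0.4062
z(0.7969) = 0.8306, z(0.4062) = -0.2373
d' = z(H) − z(FA) = 0.8306 − (-0.2373) = 1.0679

d' = 1.068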